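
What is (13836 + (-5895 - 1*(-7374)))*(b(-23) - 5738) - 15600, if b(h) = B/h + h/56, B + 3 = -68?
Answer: -113153483355/1288 ≈ -8.7852e+7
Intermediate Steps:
B = -71 (B = -3 - 68 = -71)
b(h) = -71/h + h/56
(13836 + (-5895 - 1*(-7374)))*(b(-23) - 5738) - 15600 = (13836 + (-5895 - 1*(-7374)))*((-71/(-23) + (1/56)*(-23)) - 5738) - 15600 = (13836 + (-5895 + 7374))*((-71*(-1/23) - 23/56) - 5738) - 15600 = (13836 + 1479)*((71/23 - 23/56) - 5738) - 15600 = 15315*(3447/1288 - 5738) - 15600 = 15315*(-7387097/1288) - 15600 = -113133390555/1288 - 15600 = -113153483355/1288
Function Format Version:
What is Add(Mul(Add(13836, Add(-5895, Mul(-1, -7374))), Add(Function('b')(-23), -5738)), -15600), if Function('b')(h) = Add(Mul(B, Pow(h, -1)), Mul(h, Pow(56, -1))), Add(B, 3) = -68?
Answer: Rational(-113153483355, 1288) ≈ -8.7852e+7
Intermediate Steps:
B = -71 (B = Add(-3, -68) = -71)
Function('b')(h) = Add(Mul(-71, Pow(h, -1)), Mul(Rational(1, 56), h)) (Function('b')(h) = Add(Mul(-71, Pow(h, -1)), Mul(h, Pow(56, -1))) = Add(Mul(-71, Pow(h, -1)), Mul(h, Rational(1, 56))) = Add(Mul(-71, Pow(h, -1)), Mul(Rational(1, 56), h)))
Add(Mul(Add(13836, Add(-5895, Mul(-1, -7374))), Add(Function('b')(-23), -5738)), -15600) = Add(Mul(Add(13836, Add(-5895, Mul(-1, -7374))), Add(Add(Mul(-71, Pow(-23, -1)), Mul(Rational(1, 56), -23)), -5738)), -15600) = Add(Mul(Add(13836, Add(-5895, 7374)), Add(Add(Mul(-71, Rational(-1, 23)), Rational(-23, 56)), -5738)), -15600) = Add(Mul(Add(13836, 1479), Add(Add(Rational(71, 23), Rational(-23, 56)), -5738)), -15600) = Add(Mul(15315, Add(Rational(3447, 1288), -5738)), -15600) = Add(Mul(15315, Rational(-7387097, 1288)), -15600) = Add(Rational(-113133390555, 1288), -15600) = Rational(-113153483355, 1288)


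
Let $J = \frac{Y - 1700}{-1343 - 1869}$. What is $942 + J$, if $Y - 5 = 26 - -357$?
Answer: $\frac{756754}{803} \approx 942.41$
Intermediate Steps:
$Y = 388$ ($Y = 5 + \left(26 - -357\right) = 5 + \left(26 + 357\right) = 5 + 383 = 388$)
$J = \frac{328}{803}$ ($J = \frac{388 - 1700}{-1343 - 1869} = - \frac{1312}{-3212} = \left(-1312\right) \left(- \frac{1}{3212}\right) = \frac{328}{803} \approx 0.40847$)
$942 + J = 942 + \frac{328}{803} = \frac{756754}{803}$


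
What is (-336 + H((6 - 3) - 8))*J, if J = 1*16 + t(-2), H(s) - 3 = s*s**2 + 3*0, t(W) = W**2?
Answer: -9160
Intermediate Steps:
H(s) = 3 + s**3 (H(s) = 3 + (s*s**2 + 3*0) = 3 + (s**3 + 0) = 3 + s**3)
J = 20 (J = 1*16 + (-2)**2 = 16 + 4 = 20)
(-336 + H((6 - 3) - 8))*J = (-336 + (3 + ((6 - 3) - 8)**3))*20 = (-336 + (3 + (3 - 8)**3))*20 = (-336 + (3 + (-5)**3))*20 = (-336 + (3 - 125))*20 = (-336 - 122)*20 = -458*20 = -9160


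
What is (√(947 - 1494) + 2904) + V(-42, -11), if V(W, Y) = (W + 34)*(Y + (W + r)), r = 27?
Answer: 3112 + I*√547 ≈ 3112.0 + 23.388*I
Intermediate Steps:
V(W, Y) = (34 + W)*(27 + W + Y) (V(W, Y) = (W + 34)*(Y + (W + 27)) = (34 + W)*(Y + (27 + W)) = (34 + W)*(27 + W + Y))
(√(947 - 1494) + 2904) + V(-42, -11) = (√(947 - 1494) + 2904) + (918 + (-42)² + 34*(-11) + 61*(-42) - 42*(-11)) = (√(-547) + 2904) + (918 + 1764 - 374 - 2562 + 462) = (I*√547 + 2904) + 208 = (2904 + I*√547) + 208 = 3112 + I*√547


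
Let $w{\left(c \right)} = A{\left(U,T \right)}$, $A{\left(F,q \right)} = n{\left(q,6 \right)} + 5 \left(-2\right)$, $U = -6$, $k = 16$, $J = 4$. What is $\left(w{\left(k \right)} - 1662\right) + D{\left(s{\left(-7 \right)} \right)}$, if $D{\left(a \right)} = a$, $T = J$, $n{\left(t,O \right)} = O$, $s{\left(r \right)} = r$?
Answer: $-1673$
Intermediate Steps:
$T = 4$
$A{\left(F,q \right)} = -4$ ($A{\left(F,q \right)} = 6 + 5 \left(-2\right) = 6 - 10 = -4$)
$w{\left(c \right)} = -4$
$\left(w{\left(k \right)} - 1662\right) + D{\left(s{\left(-7 \right)} \right)} = \left(-4 - 1662\right) - 7 = -1666 - 7 = -1673$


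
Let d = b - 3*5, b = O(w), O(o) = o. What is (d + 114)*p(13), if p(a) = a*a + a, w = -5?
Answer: 17108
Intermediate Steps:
b = -5
p(a) = a + a² (p(a) = a² + a = a + a²)
d = -20 (d = -5 - 3*5 = -5 - 15 = -20)
(d + 114)*p(13) = (-20 + 114)*(13*(1 + 13)) = 94*(13*14) = 94*182 = 17108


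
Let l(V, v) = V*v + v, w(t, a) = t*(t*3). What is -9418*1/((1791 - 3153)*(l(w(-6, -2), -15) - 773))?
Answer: -4709/1639848 ≈ -0.0028716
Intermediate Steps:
w(t, a) = 3*t² (w(t, a) = t*(3*t) = 3*t²)
l(V, v) = v + V*v
-9418*1/((1791 - 3153)*(l(w(-6, -2), -15) - 773)) = -9418*1/((1791 - 3153)*(-15*(1 + 3*(-6)²) - 773)) = -9418*(-1/(1362*(-15*(1 + 3*36) - 773))) = -9418*(-1/(1362*(-15*(1 + 108) - 773))) = -9418*(-1/(1362*(-15*109 - 773))) = -9418*(-1/(1362*(-1635 - 773))) = -9418/((-2408*(-1362))) = -9418/3279696 = -9418*1/3279696 = -4709/1639848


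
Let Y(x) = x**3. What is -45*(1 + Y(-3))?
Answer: 1170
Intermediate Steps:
-45*(1 + Y(-3)) = -45*(1 + (-3)**3) = -45*(1 - 27) = -45*(-26) = 1170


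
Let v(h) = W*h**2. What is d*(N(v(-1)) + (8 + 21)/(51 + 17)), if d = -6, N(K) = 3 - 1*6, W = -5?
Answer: 525/34 ≈ 15.441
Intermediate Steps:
v(h) = -5*h**2
N(K) = -3 (N(K) = 3 - 6 = -3)
d*(N(v(-1)) + (8 + 21)/(51 + 17)) = -6*(-3 + (8 + 21)/(51 + 17)) = -6*(-3 + 29/68) = -6*(-175/68) = 525/34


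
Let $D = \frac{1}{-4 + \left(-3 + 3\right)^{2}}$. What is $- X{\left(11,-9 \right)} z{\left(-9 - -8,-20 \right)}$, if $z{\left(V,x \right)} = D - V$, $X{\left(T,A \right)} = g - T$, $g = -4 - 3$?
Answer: $\frac{27}{2} \approx 13.5$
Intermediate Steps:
$g = -7$ ($g = -4 - 3 = -7$)
$D = - \frac{1}{4}$ ($D = \frac{1}{-4 + 0^{2}} = \frac{1}{-4 + 0} = \frac{1}{-4} = - \frac{1}{4} \approx -0.25$)
$X{\left(T,A \right)} = -7 - T$
$z{\left(V,x \right)} = - \frac{1}{4} - V$
$- X{\left(11,-9 \right)} z{\left(-9 - -8,-20 \right)} = - \left(-7 - 11\right) \left(- \frac{1}{4} - \left(-9 - -8\right)\right) = - \left(-7 - 11\right) \left(- \frac{1}{4} - \left(-9 + 8\right)\right) = - \left(-18\right) \left(- \frac{1}{4} - -1\right) = - \left(-18\right) \left(- \frac{1}{4} + 1\right) = - \frac{\left(-18\right) 3}{4} = \left(-1\right) \left(- \frac{27}{2}\right) = \frac{27}{2}$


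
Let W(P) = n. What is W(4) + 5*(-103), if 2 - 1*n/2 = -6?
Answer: -499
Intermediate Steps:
n = 16 (n = 4 - 2*(-6) = 4 + 12 = 16)
W(P) = 16
W(4) + 5*(-103) = 16 + 5*(-103) = 16 - 515 = -499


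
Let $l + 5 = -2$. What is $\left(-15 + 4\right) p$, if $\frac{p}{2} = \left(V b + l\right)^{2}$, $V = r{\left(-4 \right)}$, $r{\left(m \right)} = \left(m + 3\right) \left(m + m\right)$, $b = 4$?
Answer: $-13750$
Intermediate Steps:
$r{\left(m \right)} = 2 m \left(3 + m\right)$ ($r{\left(m \right)} = \left(3 + m\right) 2 m = 2 m \left(3 + m\right)$)
$V = 8$ ($V = 2 \left(-4\right) \left(3 - 4\right) = 2 \left(-4\right) \left(-1\right) = 8$)
$l = -7$ ($l = -5 - 2 = -7$)
$p = 1250$ ($p = 2 \left(8 \cdot 4 - 7\right)^{2} = 2 \left(32 - 7\right)^{2} = 2 \cdot 25^{2} = 2 \cdot 625 = 1250$)
$\left(-15 + 4\right) p = \left(-15 + 4\right) 1250 = \left(-11\right) 1250 = -13750$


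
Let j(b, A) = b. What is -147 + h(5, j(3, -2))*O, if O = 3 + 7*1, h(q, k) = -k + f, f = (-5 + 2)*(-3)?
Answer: -87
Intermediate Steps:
f = 9 (f = -3*(-3) = 9)
h(q, k) = 9 - k (h(q, k) = -k + 9 = 9 - k)
O = 10 (O = 3 + 7 = 10)
-147 + h(5, j(3, -2))*O = -147 + (9 - 1*3)*10 = -147 + (9 - 3)*10 = -147 + 6*10 = -147 + 60 = -87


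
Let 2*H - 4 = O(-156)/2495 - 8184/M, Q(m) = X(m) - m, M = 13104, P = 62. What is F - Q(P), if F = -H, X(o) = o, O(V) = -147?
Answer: -4518023/2724540 ≈ -1.6583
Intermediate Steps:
Q(m) = 0 (Q(m) = m - m = 0)
H = 4518023/2724540 (H = 2 + (-147/2495 - 8184/13104)/2 = 2 + (-147*1/2495 - 8184*1/13104)/2 = 2 + (-147/2495 - 341/546)/2 = 2 + (½)*(-931057/1362270) = 2 - 931057/2724540 = 4518023/2724540 ≈ 1.6583)
F = -4518023/2724540 (F = -1*4518023/2724540 = -4518023/2724540 ≈ -1.6583)
F - Q(P) = -4518023/2724540 - 1*0 = -4518023/2724540 + 0 = -4518023/2724540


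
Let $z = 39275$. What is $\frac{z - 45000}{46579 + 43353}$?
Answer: $- \frac{5725}{89932} \approx -0.063659$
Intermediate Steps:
$\frac{z - 45000}{46579 + 43353} = \frac{39275 - 45000}{46579 + 43353} = - \frac{5725}{89932}$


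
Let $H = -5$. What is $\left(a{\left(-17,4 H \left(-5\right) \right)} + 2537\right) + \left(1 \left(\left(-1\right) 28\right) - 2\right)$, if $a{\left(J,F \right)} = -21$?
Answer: $2486$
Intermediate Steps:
$\left(a{\left(-17,4 H \left(-5\right) \right)} + 2537\right) + \left(1 \left(\left(-1\right) 28\right) - 2\right) = \left(-21 + 2537\right) + \left(1 \left(\left(-1\right) 28\right) - 2\right) = 2516 + \left(1 \left(-28\right) - 2\right) = 2516 - 30 = 2486$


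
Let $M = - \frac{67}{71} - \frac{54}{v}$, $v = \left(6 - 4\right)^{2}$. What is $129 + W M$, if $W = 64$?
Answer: $- \frac{56473}{71} \approx -795.39$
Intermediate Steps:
$v = 4$ ($v = 2^{2} = 4$)
$M = - \frac{2051}{142}$ ($M = - \frac{67}{71} - \frac{54}{4} = \left(-67\right) \frac{1}{71} - \frac{27}{2} = - \frac{67}{71} - \frac{27}{2} = - \frac{2051}{142} \approx -14.444$)
$129 + W M = 129 + 64 \left(- \frac{2051}{142}\right) = 129 - \frac{65632}{71} = - \frac{56473}{71}$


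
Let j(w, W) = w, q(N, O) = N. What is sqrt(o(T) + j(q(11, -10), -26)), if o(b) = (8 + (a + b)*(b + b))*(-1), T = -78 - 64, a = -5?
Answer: 11*I*sqrt(345) ≈ 204.32*I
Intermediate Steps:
T = -142
o(b) = -8 - 2*b*(-5 + b) (o(b) = (8 + (-5 + b)*(b + b))*(-1) = (8 + (-5 + b)*(2*b))*(-1) = (8 + 2*b*(-5 + b))*(-1) = -8 - 2*b*(-5 + b))
sqrt(o(T) + j(q(11, -10), -26)) = sqrt((-8 - 2*(-142)**2 + 10*(-142)) + 11) = sqrt((-8 - 2*20164 - 1420) + 11) = sqrt((-8 - 40328 - 1420) + 11) = sqrt(-41756 + 11) = sqrt(-41745) = 11*I*sqrt(345)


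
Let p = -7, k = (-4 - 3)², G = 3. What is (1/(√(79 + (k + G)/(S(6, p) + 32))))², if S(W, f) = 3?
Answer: 35/2817 ≈ 0.012425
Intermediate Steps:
k = 49 (k = (-7)² = 49)
(1/(√(79 + (k + G)/(S(6, p) + 32))))² = (1/(√(79 + (49 + 3)/(3 + 32))))² = (1/(√(79 + 52/35)))² = (1/(√(2817/35)))² = (1/(3*√10955/35))² = (√10955/939)² = 35/2817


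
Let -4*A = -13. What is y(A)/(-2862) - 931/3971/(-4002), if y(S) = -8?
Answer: 1138597/398971386 ≈ 0.0028538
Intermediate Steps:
A = 13/4 (A = -¼*(-13) = 13/4 ≈ 3.2500)
y(A)/(-2862) - 931/3971/(-4002) = -8/(-2862) - 931/3971/(-4002) = -8*(-1/2862) - 931*1/3971*(-1/4002) = 4/1431 - 49/209*(-1/4002) = 4/1431 + 49/836418 = 1138597/398971386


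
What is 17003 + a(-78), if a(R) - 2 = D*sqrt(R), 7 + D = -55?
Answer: 17005 - 62*I*sqrt(78) ≈ 17005.0 - 547.57*I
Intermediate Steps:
D = -62 (D = -7 - 55 = -62)
a(R) = 2 - 62*sqrt(R)
17003 + a(-78) = 17003 + (2 - 62*I*sqrt(78)) = 17005 - 62*I*sqrt(78)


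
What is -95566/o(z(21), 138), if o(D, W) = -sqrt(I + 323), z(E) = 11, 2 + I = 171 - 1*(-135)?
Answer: 95566*sqrt(627)/627 ≈ 3816.5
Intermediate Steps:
I = 304 (I = -2 + (171 - 1*(-135)) = -2 + (171 + 135) = -2 + 306 = 304)
o(D, W) = -sqrt(627) (o(D, W) = -sqrt(304 + 323) = -sqrt(627))
-95566/o(z(21), 138) = -95566*(-sqrt(627)/627) = -(-95566)*sqrt(627)/627 = 95566*sqrt(627)/627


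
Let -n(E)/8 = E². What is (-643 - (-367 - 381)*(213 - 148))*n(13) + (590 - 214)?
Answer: -64864528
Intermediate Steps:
n(E) = -8*E²
(-643 - (-367 - 381)*(213 - 148))*n(13) + (590 - 214) = (-643 - (-367 - 381)*(213 - 148))*(-8*13²) + (590 - 214) = (-643 - (-748)*65)*(-8*169) + 376 = (-643 - 1*(-48620))*(-1352) + 376 = (-643 + 48620)*(-1352) + 376 = 47977*(-1352) + 376 = -64864904 + 376 = -64864528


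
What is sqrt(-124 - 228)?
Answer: 4*I*sqrt(22) ≈ 18.762*I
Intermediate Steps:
sqrt(-124 - 228) = sqrt(-352) = 4*I*sqrt(22)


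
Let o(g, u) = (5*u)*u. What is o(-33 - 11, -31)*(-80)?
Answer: -384400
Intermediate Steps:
o(g, u) = 5*u²
o(-33 - 11, -31)*(-80) = (5*(-31)²)*(-80) = (5*961)*(-80) = 4805*(-80) = -384400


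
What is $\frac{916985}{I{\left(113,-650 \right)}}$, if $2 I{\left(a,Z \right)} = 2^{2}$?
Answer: $\frac{916985}{2} \approx 4.5849 \cdot 10^{5}$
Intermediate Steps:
$I{\left(a,Z \right)} = 2$ ($I{\left(a,Z \right)} = \frac{2^{2}}{2} = \frac{1}{2} \cdot 4 = 2$)
$\frac{916985}{I{\left(113,-650 \right)}} = \frac{916985}{2}$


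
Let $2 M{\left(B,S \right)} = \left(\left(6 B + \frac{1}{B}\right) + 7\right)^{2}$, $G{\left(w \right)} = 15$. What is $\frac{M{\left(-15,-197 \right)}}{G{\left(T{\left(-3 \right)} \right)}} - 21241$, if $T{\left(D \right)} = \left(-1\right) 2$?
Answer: $- \frac{70912117}{3375} \approx -21011.0$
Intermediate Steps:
$T{\left(D \right)} = -2$
$M{\left(B,S \right)} = \frac{\left(7 + \frac{1}{B} + 6 B\right)^{2}}{2}$ ($M{\left(B,S \right)} = \frac{\left(\left(6 B + \frac{1}{B}\right) + 7\right)^{2}}{2} = \frac{\left(\left(\frac{1}{B} + 6 B\right) + 7\right)^{2}}{2} = \frac{\left(7 + \frac{1}{B} + 6 B\right)^{2}}{2}$)
$\frac{M{\left(-15,-197 \right)}}{G{\left(T{\left(-3 \right)} \right)}} - 21241 = \frac{\frac{1}{2} \cdot \frac{1}{225} \left(1 + 6 \left(-15\right)^{2} + 7 \left(-15\right)\right)^{2}}{15} - 21241 = \frac{1}{2} \cdot \frac{1}{225} \left(1 + 6 \cdot 225 - 105\right)^{2} \cdot \frac{1}{15} - 21241 = \frac{1}{2} \cdot \frac{1}{225} \left(1 + 1350 - 105\right)^{2} \cdot \frac{1}{15} - 21241 = \frac{1}{2} \cdot \frac{1}{225} \cdot 1246^{2} \cdot \frac{1}{15} - 21241 = \frac{1}{2} \cdot \frac{1}{225} \cdot 1552516 \cdot \frac{1}{15} - 21241 = \frac{776258}{225} \cdot \frac{1}{15} - 21241 = \frac{776258}{3375} - 21241 = - \frac{70912117}{3375}$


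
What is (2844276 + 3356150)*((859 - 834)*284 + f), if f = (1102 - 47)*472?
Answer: 3131587155560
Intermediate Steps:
f = 497960 (f = 1055*472 = 497960)
(2844276 + 3356150)*((859 - 834)*284 + f) = (2844276 + 3356150)*((859 - 834)*284 + 497960) = 6200426*(25*284 + 497960) = 6200426*(7100 + 497960) = 6200426*505060 = 3131587155560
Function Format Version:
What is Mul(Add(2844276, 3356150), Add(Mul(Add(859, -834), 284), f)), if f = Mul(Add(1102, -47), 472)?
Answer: 3131587155560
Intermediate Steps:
f = 497960 (f = Mul(1055, 472) = 497960)
Mul(Add(2844276, 3356150), Add(Mul(Add(859, -834), 284), f)) = Mul(Add(2844276, 3356150), Add(Mul(Add(859, -834), 284), 497960)) = Mul(6200426, Add(Mul(25, 284), 497960)) = Mul(6200426, Add(7100, 497960)) = Mul(6200426, 505060) = 3131587155560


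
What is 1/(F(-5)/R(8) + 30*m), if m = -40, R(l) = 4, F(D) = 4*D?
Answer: -1/1205 ≈ -0.00082988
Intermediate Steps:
1/(F(-5)/R(8) + 30*m) = 1/((4*(-5))/4 + 30*(-40)) = 1/(-20*¼ - 1200) = 1/(-5 - 1200) = 1/(-1205) = -1/1205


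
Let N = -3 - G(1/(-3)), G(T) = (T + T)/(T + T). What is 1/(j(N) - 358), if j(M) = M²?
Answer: -1/342 ≈ -0.0029240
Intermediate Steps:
G(T) = 1 (G(T) = (2*T)/((2*T)) = (2*T)*(1/(2*T)) = 1)
N = -4 (N = -3 - 1*1 = -3 - 1 = -4)
1/(j(N) - 358) = 1/((-4)² - 358) = 1/(16 - 358) = 1/(-342) = -1/342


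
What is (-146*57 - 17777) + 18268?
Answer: -7831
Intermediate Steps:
(-146*57 - 17777) + 18268 = (-8322 - 17777) + 18268 = -26099 + 18268 = -7831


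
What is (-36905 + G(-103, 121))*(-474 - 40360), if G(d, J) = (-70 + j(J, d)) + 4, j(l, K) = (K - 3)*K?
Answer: 1063848202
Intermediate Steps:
j(l, K) = K*(-3 + K) (j(l, K) = (-3 + K)*K = K*(-3 + K))
G(d, J) = -66 + d*(-3 + d) (G(d, J) = (-70 + d*(-3 + d)) + 4 = -66 + d*(-3 + d))
(-36905 + G(-103, 121))*(-474 - 40360) = (-36905 + (-66 - 103*(-3 - 103)))*(-474 - 40360) = (-36905 + (-66 - 103*(-106)))*(-40834) = (-36905 + (-66 + 10918))*(-40834) = (-36905 + 10852)*(-40834) = -26053*(-40834) = 1063848202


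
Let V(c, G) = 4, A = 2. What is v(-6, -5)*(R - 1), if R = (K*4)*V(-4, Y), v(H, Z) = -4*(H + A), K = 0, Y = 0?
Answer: -16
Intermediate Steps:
v(H, Z) = -8 - 4*H (v(H, Z) = -4*(H + 2) = -4*(2 + H) = -8 - 4*H)
R = 0 (R = (0*4)*4 = 0*4 = 0)
v(-6, -5)*(R - 1) = (-8 - 4*(-6))*(0 - 1) = (-8 + 24)*(-1) = 16*(-1) = -16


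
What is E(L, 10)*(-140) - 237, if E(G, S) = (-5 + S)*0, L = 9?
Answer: -237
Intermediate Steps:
E(G, S) = 0
E(L, 10)*(-140) - 237 = 0*(-140) - 237 = 0 - 237 = -237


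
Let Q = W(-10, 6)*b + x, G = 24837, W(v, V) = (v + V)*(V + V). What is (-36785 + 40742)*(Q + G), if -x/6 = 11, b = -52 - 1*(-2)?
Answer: 107515647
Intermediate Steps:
W(v, V) = 2*V*(V + v) (W(v, V) = (V + v)*(2*V) = 2*V*(V + v))
b = -50 (b = -52 + 2 = -50)
x = -66 (x = -6*11 = -66)
Q = 2334 (Q = (2*6*(6 - 10))*(-50) - 66 = (2*6*(-4))*(-50) - 66 = -48*(-50) - 66 = 2400 - 66 = 2334)
(-36785 + 40742)*(Q + G) = (-36785 + 40742)*(2334 + 24837) = 3957*27171 = 107515647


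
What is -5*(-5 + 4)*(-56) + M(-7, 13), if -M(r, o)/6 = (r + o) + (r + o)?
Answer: -352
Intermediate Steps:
M(r, o) = -12*o - 12*r (M(r, o) = -6*((r + o) + (r + o)) = -6*((o + r) + (o + r)) = -6*(2*o + 2*r) = -12*o - 12*r)
-5*(-5 + 4)*(-56) + M(-7, 13) = -5*(-5 + 4)*(-56) + (-12*13 - 12*(-7)) = -5*(-1)*(-56) + (-156 + 84) = 5*(-56) - 72 = -280 - 72 = -352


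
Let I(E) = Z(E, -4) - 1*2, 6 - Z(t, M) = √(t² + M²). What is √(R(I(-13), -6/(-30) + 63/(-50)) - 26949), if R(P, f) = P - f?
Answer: √(-2694394 - 100*√185)/10 ≈ 164.19*I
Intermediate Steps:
Z(t, M) = 6 - √(M² + t²) (Z(t, M) = 6 - √(t² + M²) = 6 - √(M² + t²))
I(E) = 4 - √(16 + E²) (I(E) = (6 - √((-4)² + E²)) - 1*2 = (6 - √(16 + E²)) - 2 = 4 - √(16 + E²))
√(R(I(-13), -6/(-30) + 63/(-50)) - 26949) = √(((4 - √(16 + (-13)²)) - (-6/(-30) + 63/(-50))) - 26949) = √(((4 - √(16 + 169)) - (-6*(-1/30) + 63*(-1/50))) - 26949) = √(((4 - √185) - (⅕ - 63/50)) - 26949) = √(((4 - √185) - 1*(-53/50)) - 26949) = √(((4 - √185) + 53/50) - 26949) = √((253/50 - √185) - 26949) = √(-1347197/50 - √185)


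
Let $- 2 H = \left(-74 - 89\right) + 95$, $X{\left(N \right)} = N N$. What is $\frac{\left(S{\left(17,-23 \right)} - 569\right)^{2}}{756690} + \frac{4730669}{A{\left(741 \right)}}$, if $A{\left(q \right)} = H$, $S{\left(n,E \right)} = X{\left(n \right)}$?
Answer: $\frac{357965259121}{2572746} \approx 1.3914 \cdot 10^{5}$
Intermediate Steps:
$X{\left(N \right)} = N^{2}$
$H = 34$ ($H = - \frac{\left(-74 - 89\right) + 95}{2} = - \frac{-163 + 95}{2} = \left(- \frac{1}{2}\right) \left(-68\right) = 34$)
$S{\left(n,E \right)} = n^{2}$
$A{\left(q \right)} = 34$
$\frac{\left(S{\left(17,-23 \right)} - 569\right)^{2}}{756690} + \frac{4730669}{A{\left(741 \right)}} = \frac{\left(17^{2} - 569\right)^{2}}{756690} + \frac{4730669}{34} = \left(289 - 569\right)^{2} \cdot \frac{1}{756690} + 4730669 \cdot \frac{1}{34} = \left(-280\right)^{2} \cdot \frac{1}{756690} + \frac{4730669}{34} = 78400 \cdot \frac{1}{756690} + \frac{4730669}{34} = \frac{7840}{75669} + \frac{4730669}{34} = \frac{357965259121}{2572746}$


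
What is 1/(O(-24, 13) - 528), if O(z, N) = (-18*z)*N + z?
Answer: 1/5064 ≈ 0.00019747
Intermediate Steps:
O(z, N) = z - 18*N*z (O(z, N) = -18*N*z + z = z - 18*N*z)
1/(O(-24, 13) - 528) = 1/(-24*(1 - 18*13) - 528) = 1/(-24*(1 - 234) - 528) = 1/(-24*(-233) - 528) = 1/(5592 - 528) = 1/5064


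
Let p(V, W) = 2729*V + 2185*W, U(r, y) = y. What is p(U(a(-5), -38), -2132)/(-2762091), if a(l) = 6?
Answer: 1587374/920697 ≈ 1.7241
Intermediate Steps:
p(V, W) = 2185*W + 2729*V
p(U(a(-5), -38), -2132)/(-2762091) = (2185*(-2132) + 2729*(-38))/(-2762091) = (-4658420 - 103702)*(-1/2762091) = -4762122*(-1/2762091) = 1587374/920697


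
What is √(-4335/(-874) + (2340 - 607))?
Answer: √1327585898/874 ≈ 41.689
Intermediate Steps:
√(-4335/(-874) + (2340 - 607)) = √(-4335*(-1/874) + 1733) = √(4335/874 + 1733) = √(1518977/874) = √1327585898/874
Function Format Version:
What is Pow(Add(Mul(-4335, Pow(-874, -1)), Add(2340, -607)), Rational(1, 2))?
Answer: Mul(Rational(1, 874), Pow(1327585898, Rational(1, 2))) ≈ 41.689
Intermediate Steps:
Pow(Add(Mul(-4335, Pow(-874, -1)), Add(2340, -607)), Rational(1, 2)) = Pow(Add(Mul(-4335, Rational(-1, 874)), 1733), Rational(1, 2)) = Pow(Add(Rational(4335, 874), 1733), Rational(1, 2)) = Pow(Rational(1518977, 874), Rational(1, 2)) = Mul(Rational(1, 874), Pow(1327585898, Rational(1, 2)))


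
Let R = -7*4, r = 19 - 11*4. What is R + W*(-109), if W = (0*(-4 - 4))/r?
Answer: -28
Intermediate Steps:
r = -25 (r = 19 - 44 = -25)
W = 0 (W = (0*(-4 - 4))/(-25) = (0*(-8))*(-1/25) = 0*(-1/25) = 0)
R = -28
R + W*(-109) = -28 + 0*(-109) = -28 + 0 = -28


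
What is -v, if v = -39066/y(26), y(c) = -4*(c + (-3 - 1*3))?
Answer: -19533/40 ≈ -488.33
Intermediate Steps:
y(c) = 24 - 4*c (y(c) = -4*(c + (-3 - 3)) = -4*(c - 6) = -4*(-6 + c) = 24 - 4*c)
v = 19533/40 (v = -39066/(24 - 4*26) = -39066/(24 - 104) = -39066/(-80) = -39066*(-1/80) = 19533/40 ≈ 488.33)
-v = -1*19533/40 = -19533/40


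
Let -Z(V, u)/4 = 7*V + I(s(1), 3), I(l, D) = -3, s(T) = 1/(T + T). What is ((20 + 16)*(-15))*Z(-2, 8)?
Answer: -36720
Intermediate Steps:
s(T) = 1/(2*T)
Z(V, u) = 12 - 28*V (Z(V, u) = -4*(7*V - 3) = -4*(-3 + 7*V) = 12 - 28*V)
((20 + 16)*(-15))*Z(-2, 8) = ((20 + 16)*(-15))*(12 - 28*(-2)) = (36*(-15))*(12 + 56) = -540*68 = -36720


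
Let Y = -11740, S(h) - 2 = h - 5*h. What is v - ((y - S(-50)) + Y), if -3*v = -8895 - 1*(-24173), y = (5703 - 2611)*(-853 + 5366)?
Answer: -41842040/3 ≈ -1.3947e+7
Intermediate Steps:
S(h) = 2 - 4*h (S(h) = 2 + (h - 5*h) = 2 - 4*h)
y = 13954196 (y = 3092*4513 = 13954196)
v = -15278/3 (v = -(-8895 - 1*(-24173))/3 = -(-8895 + 24173)/3 = -⅓*15278 = -15278/3 ≈ -5092.7)
v - ((y - S(-50)) + Y) = -15278/3 - ((13954196 - (2 - 4*(-50))) - 11740) = -15278/3 - ((13954196 - (2 + 200)) - 11740) = -15278/3 - ((13954196 - 1*202) - 11740) = -15278/3 - ((13954196 - 202) - 11740) = -15278/3 - (13953994 - 11740) = -15278/3 - 1*13942254 = -15278/3 - 13942254 = -41842040/3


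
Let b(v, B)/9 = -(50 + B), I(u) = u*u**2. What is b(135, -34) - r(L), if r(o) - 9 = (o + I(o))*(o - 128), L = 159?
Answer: -124615131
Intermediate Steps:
I(u) = u**3
r(o) = 9 + (-128 + o)*(o + o**3) (r(o) = 9 + (o + o**3)*(o - 128) = 9 + (o + o**3)*(-128 + o) = 9 + (-128 + o)*(o + o**3))
b(v, B) = -450 - 9*B (b(v, B) = 9*(-(50 + B)) = 9*(-50 - B) = -450 - 9*B)
b(135, -34) - r(L) = (-450 - 9*(-34)) - (9 + 159**2 + 159**4 - 128*159 - 128*159**3) = (-450 + 306) - (9 + 25281 + 639128961 - 20352 - 128*4019679) = -144 - (9 + 25281 + 639128961 - 20352 - 514518912) = -144 - 1*124614987 = -144 - 124614987 = -124615131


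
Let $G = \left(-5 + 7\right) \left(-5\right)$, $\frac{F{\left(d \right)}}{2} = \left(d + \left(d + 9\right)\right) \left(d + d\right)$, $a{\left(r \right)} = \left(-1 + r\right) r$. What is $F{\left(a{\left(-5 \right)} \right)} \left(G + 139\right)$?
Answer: $1068120$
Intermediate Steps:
$a{\left(r \right)} = r \left(-1 + r\right)$
$F{\left(d \right)} = 4 d \left(9 + 2 d\right)$ ($F{\left(d \right)} = 2 \left(d + \left(d + 9\right)\right) \left(d + d\right) = 2 \left(d + \left(9 + d\right)\right) 2 d = 2 \left(9 + 2 d\right) 2 d = 2 \cdot 2 d \left(9 + 2 d\right) = 4 d \left(9 + 2 d\right)$)
$G = -10$ ($G = 2 \left(-5\right) = -10$)
$F{\left(a{\left(-5 \right)} \right)} \left(G + 139\right) = 4 \left(- 5 \left(-1 - 5\right)\right) \left(9 + 2 \left(- 5 \left(-1 - 5\right)\right)\right) \left(-10 + 139\right) = 4 \left(\left(-5\right) \left(-6\right)\right) \left(9 + 2 \left(\left(-5\right) \left(-6\right)\right)\right) 129 = 4 \cdot 30 \left(9 + 2 \cdot 30\right) 129 = 4 \cdot 30 \left(9 + 60\right) 129 = 4 \cdot 30 \cdot 69 \cdot 129 = 8280 \cdot 129 = 1068120$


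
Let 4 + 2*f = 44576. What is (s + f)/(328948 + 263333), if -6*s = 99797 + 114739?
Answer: -4490/197427 ≈ -0.022743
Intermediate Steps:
s = -35756 (s = -(99797 + 114739)/6 = -⅙*214536 = -35756)
f = 22286 (f = -2 + (½)*44576 = -2 + 22288 = 22286)
(s + f)/(328948 + 263333) = (-35756 + 22286)/(328948 + 263333) = -13470/592281 = -13470*1/592281 = -4490/197427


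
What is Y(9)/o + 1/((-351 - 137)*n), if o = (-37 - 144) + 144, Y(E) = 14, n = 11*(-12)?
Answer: -901787/2383392 ≈ -0.37836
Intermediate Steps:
n = -132
o = -37 (o = -181 + 144 = -37)
Y(9)/o + 1/((-351 - 137)*n) = 14/(-37) + 1/(-351 - 137*(-132)) = 14*(-1/37) - 1/132/(-488) = -14/37 - 1/488*(-1/132) = -14/37 + 1/64416 = -901787/2383392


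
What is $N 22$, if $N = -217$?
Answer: $-4774$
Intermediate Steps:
$N 22 = \left(-217\right) 22 = -4774$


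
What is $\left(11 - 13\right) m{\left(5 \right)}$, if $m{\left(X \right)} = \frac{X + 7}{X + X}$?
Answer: $- \frac{12}{5} \approx -2.4$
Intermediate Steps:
$m{\left(X \right)} = \frac{7 + X}{2 X}$
$\left(11 - 13\right) m{\left(5 \right)} = \left(11 - 13\right) \frac{7 + 5}{2 \cdot 5} = \left(11 - 13\right) \frac{1}{2} \cdot \frac{1}{5} \cdot 12 = \left(-2\right) \frac{6}{5} = - \frac{12}{5}$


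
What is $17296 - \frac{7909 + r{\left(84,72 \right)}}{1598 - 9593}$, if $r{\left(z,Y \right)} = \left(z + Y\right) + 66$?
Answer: $\frac{138289651}{7995} \approx 17297.0$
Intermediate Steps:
$r{\left(z,Y \right)} = 66 + Y + z$ ($r{\left(z,Y \right)} = \left(Y + z\right) + 66 = 66 + Y + z$)
$17296 - \frac{7909 + r{\left(84,72 \right)}}{1598 - 9593} = 17296 - \frac{7909 + \left(66 + 72 + 84\right)}{1598 - 9593} = 17296 - \frac{7909 + 222}{-7995} = 17296 - 8131 \left(- \frac{1}{7995}\right) = 17296 - - \frac{8131}{7995} = 17296 + \frac{8131}{7995} = \frac{138289651}{7995}$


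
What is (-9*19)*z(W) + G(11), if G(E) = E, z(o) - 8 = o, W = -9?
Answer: 182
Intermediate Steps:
z(o) = 8 + o
(-9*19)*z(W) + G(11) = (-9*19)*(8 - 9) + 11 = -171*(-1) + 11 = 171 + 11 = 182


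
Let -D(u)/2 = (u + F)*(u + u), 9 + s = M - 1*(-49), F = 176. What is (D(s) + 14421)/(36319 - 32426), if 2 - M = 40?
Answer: 12997/3893 ≈ 3.3386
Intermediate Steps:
M = -38 (M = 2 - 1*40 = 2 - 40 = -38)
s = 2 (s = -9 + (-38 - 1*(-49)) = -9 + (-38 + 49) = -9 + 11 = 2)
D(u) = -4*u*(176 + u) (D(u) = -2*(u + 176)*(u + u) = -2*(176 + u)*2*u = -4*u*(176 + u))
(D(s) + 14421)/(36319 - 32426) = (-4*2*(176 + 2) + 14421)/(36319 - 32426) = (-4*2*178 + 14421)/3893 = (-1424 + 14421)*(1/3893) = 12997*(1/3893) = 12997/3893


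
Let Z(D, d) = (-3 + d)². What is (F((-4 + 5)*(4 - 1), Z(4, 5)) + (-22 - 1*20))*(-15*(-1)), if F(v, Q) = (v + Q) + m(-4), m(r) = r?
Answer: -585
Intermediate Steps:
F(v, Q) = -4 + Q + v (F(v, Q) = (v + Q) - 4 = (Q + v) - 4 = -4 + Q + v)
(F((-4 + 5)*(4 - 1), Z(4, 5)) + (-22 - 1*20))*(-15*(-1)) = ((-4 + (-3 + 5)² + (-4 + 5)*(4 - 1)) + (-22 - 1*20))*(-15*(-1)) = ((-4 + 2² + 1*3) + (-22 - 20))*15 = ((-4 + 4 + 3) - 42)*15 = (3 - 42)*15 = -39*15 = -585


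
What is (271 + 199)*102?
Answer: 47940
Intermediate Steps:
(271 + 199)*102 = 470*102 = 47940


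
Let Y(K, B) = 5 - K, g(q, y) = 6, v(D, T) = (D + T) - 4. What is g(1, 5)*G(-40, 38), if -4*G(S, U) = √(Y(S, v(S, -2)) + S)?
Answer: -3*√5/2 ≈ -3.3541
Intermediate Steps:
v(D, T) = -4 + D + T
G(S, U) = -√5/4 (G(S, U) = -√((5 - S) + S)/4 = -√5/4)
g(1, 5)*G(-40, 38) = 6*(-√5/4) = -3*√5/2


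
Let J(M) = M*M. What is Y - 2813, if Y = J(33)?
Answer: -1724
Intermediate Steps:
J(M) = M²
Y = 1089 (Y = 33² = 1089)
Y - 2813 = 1089 - 2813 = -1724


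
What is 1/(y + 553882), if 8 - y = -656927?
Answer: 1/1210817 ≈ 8.2589e-7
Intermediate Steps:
y = 656935 (y = 8 - 1*(-656927) = 8 + 656927 = 656935)
1/(y + 553882) = 1/(656935 + 553882) = 1/1210817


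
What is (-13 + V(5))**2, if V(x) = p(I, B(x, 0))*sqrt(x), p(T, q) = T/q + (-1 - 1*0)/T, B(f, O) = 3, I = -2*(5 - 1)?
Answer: 115949/576 + 793*sqrt(5)/12 ≈ 349.07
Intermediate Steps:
I = -8 (I = -2*4 = -8)
p(T, q) = -1/T + T/q (p(T, q) = T/q + (-1 + 0)/T = T/q - 1/T = -1/T + T/q)
V(x) = -61*sqrt(x)/24 (V(x) = (-1/(-8) - 8/3)*sqrt(x) = (-1*(-1/8) - 8*1/3)*sqrt(x) = (1/8 - 8/3)*sqrt(x) = -61*sqrt(x)/24)
(-13 + V(5))**2 = (-13 - 61*sqrt(5)/24)**2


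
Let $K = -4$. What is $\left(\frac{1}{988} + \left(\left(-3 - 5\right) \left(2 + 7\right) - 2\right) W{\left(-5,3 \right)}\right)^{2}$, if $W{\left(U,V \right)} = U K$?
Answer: $\frac{2138142893121}{976144} \approx 2.1904 \cdot 10^{6}$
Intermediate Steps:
$W{\left(U,V \right)} = - 4 U$ ($W{\left(U,V \right)} = U \left(-4\right) = - 4 U$)
$\left(\frac{1}{988} + \left(\left(-3 - 5\right) \left(2 + 7\right) - 2\right) W{\left(-5,3 \right)}\right)^{2} = \left(\frac{1}{988} + \left(\left(-3 - 5\right) \left(2 + 7\right) - 2\right) \left(\left(-4\right) \left(-5\right)\right)\right)^{2} = \left(\frac{1}{988} + \left(\left(-8\right) 9 - 2\right) 20\right)^{2} = \left(\frac{1}{988} + \left(-72 - 2\right) 20\right)^{2} = \left(\frac{1}{988} - 1480\right)^{2} = \left(- \frac{1462239}{988}\right)^{2} = \frac{2138142893121}{976144}$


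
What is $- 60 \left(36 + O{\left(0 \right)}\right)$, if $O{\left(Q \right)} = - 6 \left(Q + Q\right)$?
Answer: $-2160$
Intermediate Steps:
$O{\left(Q \right)} = - 12 Q$ ($O{\left(Q \right)} = - 6 \cdot 2 Q = - 12 Q$)
$- 60 \left(36 + O{\left(0 \right)}\right) = - 60 \left(36 - 0\right) = - 60 \left(36 + 0\right) = \left(-60\right) 36 = -2160$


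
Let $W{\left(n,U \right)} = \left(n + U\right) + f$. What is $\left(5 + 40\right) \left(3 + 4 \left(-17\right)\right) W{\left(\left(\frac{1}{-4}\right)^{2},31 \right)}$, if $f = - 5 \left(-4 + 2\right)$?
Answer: $- \frac{1921725}{16} \approx -1.2011 \cdot 10^{5}$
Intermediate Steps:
$f = 10$ ($f = \left(-5\right) \left(-2\right) = 10$)
$W{\left(n,U \right)} = 10 + U + n$ ($W{\left(n,U \right)} = \left(n + U\right) + 10 = \left(U + n\right) + 10 = 10 + U + n$)
$\left(5 + 40\right) \left(3 + 4 \left(-17\right)\right) W{\left(\left(\frac{1}{-4}\right)^{2},31 \right)} = \left(5 + 40\right) \left(3 + 4 \left(-17\right)\right) \left(10 + 31 + \left(\frac{1}{-4}\right)^{2}\right) = 45 \left(3 - 68\right) \left(10 + 31 + \left(- \frac{1}{4}\right)^{2}\right) = 45 \left(-65\right) \left(10 + 31 + \frac{1}{16}\right) = \left(-2925\right) \frac{657}{16} = - \frac{1921725}{16}$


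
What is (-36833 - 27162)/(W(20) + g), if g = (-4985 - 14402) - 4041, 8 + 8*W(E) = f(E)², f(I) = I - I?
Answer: 63995/23429 ≈ 2.7314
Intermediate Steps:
f(I) = 0
W(E) = -1 (W(E) = -1 + (⅛)*0² = -1 + (⅛)*0 = -1 + 0 = -1)
g = -23428 (g = -19387 - 4041 = -23428)
(-36833 - 27162)/(W(20) + g) = (-36833 - 27162)/(-1 - 23428) = -63995/(-23429) = -63995*(-1/23429) = 63995/23429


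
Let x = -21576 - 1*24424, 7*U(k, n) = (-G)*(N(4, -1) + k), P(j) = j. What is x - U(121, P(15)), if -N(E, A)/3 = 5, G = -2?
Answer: -322212/7 ≈ -46030.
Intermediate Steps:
N(E, A) = -15 (N(E, A) = -3*5 = -15)
U(k, n) = -30/7 + 2*k/7 (U(k, n) = ((-1*(-2))*(-15 + k))/7 = (2*(-15 + k))/7 = (-30 + 2*k)/7 = -30/7 + 2*k/7)
x = -46000 (x = -21576 - 24424 = -46000)
x - U(121, P(15)) = -46000 - (-30/7 + (2/7)*121) = -46000 - (-30/7 + 242/7) = -46000 - 1*212/7 = -46000 - 212/7 = -322212/7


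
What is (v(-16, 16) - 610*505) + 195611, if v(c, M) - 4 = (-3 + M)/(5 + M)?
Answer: -2361122/21 ≈ -1.1243e+5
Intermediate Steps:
v(c, M) = 4 + (-3 + M)/(5 + M)
(v(-16, 16) - 610*505) + 195611 = ((17 + 5*16)/(5 + 16) - 610*505) + 195611 = ((17 + 80)/21 - 308050) + 195611 = ((1/21)*97 - 308050) + 195611 = (97/21 - 308050) + 195611 = -6468953/21 + 195611 = -2361122/21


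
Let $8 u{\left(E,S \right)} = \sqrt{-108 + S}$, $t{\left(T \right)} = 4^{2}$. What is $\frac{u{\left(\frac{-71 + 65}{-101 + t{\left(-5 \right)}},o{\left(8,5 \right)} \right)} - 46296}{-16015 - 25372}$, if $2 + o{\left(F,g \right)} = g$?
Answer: $\frac{46296}{41387} - \frac{i \sqrt{105}}{331096} \approx 1.1186 - 3.0949 \cdot 10^{-5} i$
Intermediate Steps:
$t{\left(T \right)} = 16$
$o{\left(F,g \right)} = -2 + g$
$u{\left(E,S \right)} = \frac{\sqrt{-108 + S}}{8}$
$\frac{u{\left(\frac{-71 + 65}{-101 + t{\left(-5 \right)}},o{\left(8,5 \right)} \right)} - 46296}{-16015 - 25372} = \frac{\frac{\sqrt{-108 + \left(-2 + 5\right)}}{8} - 46296}{-16015 - 25372} = \frac{\frac{\sqrt{-108 + 3}}{8} - 46296}{-41387} = \left(\frac{\sqrt{-105}}{8} - 46296\right) \left(- \frac{1}{41387}\right) = \left(\frac{i \sqrt{105}}{8} - 46296\right) \left(- \frac{1}{41387}\right) = \left(-46296 + \frac{i \sqrt{105}}{8}\right) \left(- \frac{1}{41387}\right) = \frac{46296}{41387} - \frac{i \sqrt{105}}{331096}$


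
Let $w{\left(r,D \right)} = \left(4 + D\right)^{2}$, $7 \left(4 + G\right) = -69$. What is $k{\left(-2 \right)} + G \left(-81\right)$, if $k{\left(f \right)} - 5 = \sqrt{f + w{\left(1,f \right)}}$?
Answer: $\frac{7892}{7} + \sqrt{2} \approx 1128.8$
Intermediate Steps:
$G = - \frac{97}{7}$ ($G = -4 + \frac{1}{7} \left(-69\right) = -4 - \frac{69}{7} = - \frac{97}{7} \approx -13.857$)
$k{\left(f \right)} = 5 + \sqrt{f + \left(4 + f\right)^{2}}$
$k{\left(-2 \right)} + G \left(-81\right) = \left(5 + \sqrt{-2 + \left(4 - 2\right)^{2}}\right) - - \frac{7857}{7} = \left(5 + \sqrt{-2 + 2^{2}}\right) + \frac{7857}{7} = \left(5 + \sqrt{-2 + 4}\right) + \frac{7857}{7} = \left(5 + \sqrt{2}\right) + \frac{7857}{7} = \frac{7892}{7} + \sqrt{2}$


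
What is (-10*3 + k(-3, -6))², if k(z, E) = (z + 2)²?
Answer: 841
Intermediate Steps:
k(z, E) = (2 + z)²
(-10*3 + k(-3, -6))² = (-10*3 + (2 - 3)²)² = (-30 + (-1)²)² = (-30 + 1)² = (-29)² = 841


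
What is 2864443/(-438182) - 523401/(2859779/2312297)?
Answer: -40793977610055827/96392590906 ≈ -4.2321e+5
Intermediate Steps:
2864443/(-438182) - 523401/(2859779/2312297) = 2864443*(-1/438182) - 523401/(2859779*(1/2312297)) = -2864443/438182 - 523401/219983/177869 = -2864443/438182 - 523401*177869/219983 = -2864443/438182 - 93096812469/219983 = -40793977610055827/96392590906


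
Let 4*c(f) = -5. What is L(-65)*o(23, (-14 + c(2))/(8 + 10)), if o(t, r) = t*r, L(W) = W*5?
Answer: 455975/72 ≈ 6333.0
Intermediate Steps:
c(f) = -5/4 (c(f) = (¼)*(-5) = -5/4)
L(W) = 5*W
o(t, r) = r*t
L(-65)*o(23, (-14 + c(2))/(8 + 10)) = (5*(-65))*(((-14 - 5/4)/(8 + 10))*23) = -325*(-61/4/18)*23 = -325*(-61/4*1/18)*23 = -(-19825)*23/72 = -325*(-1403/72) = 455975/72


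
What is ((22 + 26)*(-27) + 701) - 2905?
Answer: -3500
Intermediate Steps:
((22 + 26)*(-27) + 701) - 2905 = (48*(-27) + 701) - 2905 = (-1296 + 701) - 2905 = -595 - 2905 = -3500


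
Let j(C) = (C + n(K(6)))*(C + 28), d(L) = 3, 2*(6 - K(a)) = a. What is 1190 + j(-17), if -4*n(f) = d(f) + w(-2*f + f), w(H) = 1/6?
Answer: 23863/24 ≈ 994.29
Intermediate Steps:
K(a) = 6 - a/2
w(H) = ⅙
n(f) = -19/24 (n(f) = -(3 + ⅙)/4 = -¼*19/6 = -19/24)
j(C) = (28 + C)*(-19/24 + C) (j(C) = (C - 19/24)*(C + 28) = (-19/24 + C)*(28 + C) = (28 + C)*(-19/24 + C))
1190 + j(-17) = 1190 + (-133/6 + (-17)² + (653/24)*(-17)) = 1190 + (-133/6 + 289 - 11101/24) = 1190 - 4697/24 = 23863/24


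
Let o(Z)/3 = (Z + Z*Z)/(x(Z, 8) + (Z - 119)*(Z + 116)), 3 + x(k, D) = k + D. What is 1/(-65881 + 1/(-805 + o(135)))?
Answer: -822625/54195358664 ≈ -1.5179e-5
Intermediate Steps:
x(k, D) = -3 + D + k (x(k, D) = -3 + (k + D) = -3 + (D + k) = -3 + D + k)
o(Z) = 3*(Z + Z²)/(5 + Z + (-119 + Z)*(116 + Z)) (o(Z) = 3*((Z + Z*Z)/((-3 + 8 + Z) + (Z - 119)*(Z + 116))) = 3*((Z + Z²)/((5 + Z) + (-119 + Z)*(116 + Z))) = 3*((Z + Z²)/(5 + Z + (-119 + Z)*(116 + Z))) = 3*(Z + Z²)/(5 + Z + (-119 + Z)*(116 + Z)))
1/(-65881 + 1/(-805 + o(135))) = 1/(-65881 + 1/(-805 + 3*135*(1 + 135)/(-13799 + 135² - 2*135))) = 1/(-65881 + 1/(-805 + 3*135*136/(-13799 + 18225 - 270))) = 1/(-65881 + 1/(-805 + 3*135*136/4156)) = 1/(-65881 + 1/(-805 + 3*135*(1/4156)*136)) = 1/(-65881 + 1/(-805 + 13770/1039)) = 1/(-65881 + 1/(-822625/1039)) = 1/(-65881 - 1039/822625) = 1/(-54195358664/822625) = -822625/54195358664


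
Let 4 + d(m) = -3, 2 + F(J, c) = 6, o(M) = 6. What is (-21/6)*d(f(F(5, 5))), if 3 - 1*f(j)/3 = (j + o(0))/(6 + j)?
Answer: 49/2 ≈ 24.500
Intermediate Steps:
F(J, c) = 4 (F(J, c) = -2 + 6 = 4)
f(j) = 6 (f(j) = 9 - 3*(j + 6)/(6 + j) = 9 - 3*(6 + j)/(6 + j) = 9 - 3*1 = 9 - 3 = 6)
d(m) = -7 (d(m) = -4 - 3 = -7)
(-21/6)*d(f(F(5, 5))) = (-21/6)*(-7) = ((1/6)*(-21))*(-7) = -7/2*(-7) = 49/2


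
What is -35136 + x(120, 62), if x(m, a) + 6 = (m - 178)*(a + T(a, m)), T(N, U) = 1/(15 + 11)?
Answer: -503623/13 ≈ -38740.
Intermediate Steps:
T(N, U) = 1/26
x(m, a) = -6 + (-178 + m)*(1/26 + a) (x(m, a) = -6 + (m - 178)*(a + 1/26) = -6 + (-178 + m)*(1/26 + a))
-35136 + x(120, 62) = -35136 + (-167/13 - 178*62 + (1/26)*120 + 62*120) = -35136 + (-167/13 - 11036 + 60/13 + 7440) = -35136 - 46855/13 = -503623/13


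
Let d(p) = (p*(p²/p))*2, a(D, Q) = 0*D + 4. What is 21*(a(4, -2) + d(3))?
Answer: 462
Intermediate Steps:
a(D, Q) = 4 (a(D, Q) = 0 + 4 = 4)
d(p) = 2*p² (d(p) = (p*p)*2 = p²*2 = 2*p²)
21*(a(4, -2) + d(3)) = 21*(4 + 2*3²) = 21*(4 + 2*9) = 21*(4 + 18) = 21*22 = 462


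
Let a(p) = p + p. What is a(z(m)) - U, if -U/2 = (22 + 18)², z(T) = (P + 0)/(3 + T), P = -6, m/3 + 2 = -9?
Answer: 16002/5 ≈ 3200.4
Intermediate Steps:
m = -33 (m = -6 + 3*(-9) = -6 - 27 = -33)
z(T) = -6/(3 + T) (z(T) = (-6 + 0)/(3 + T) = -6/(3 + T))
U = -3200 (U = -2*(22 + 18)² = -2*40² = -2*1600 = -3200)
a(p) = 2*p
a(z(m)) - U = 2*(-6/(3 - 33)) - 1*(-3200) = 2*(-6/(-30)) + 3200 = 2*(-6*(-1/30)) + 3200 = 2*(⅕) + 3200 = ⅖ + 3200 = 16002/5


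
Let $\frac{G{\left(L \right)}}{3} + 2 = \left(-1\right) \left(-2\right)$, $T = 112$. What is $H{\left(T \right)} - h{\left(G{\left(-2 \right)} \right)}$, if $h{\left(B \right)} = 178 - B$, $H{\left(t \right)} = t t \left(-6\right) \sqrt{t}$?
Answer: $-178 - 301056 \sqrt{7} \approx -7.967 \cdot 10^{5}$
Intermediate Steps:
$G{\left(L \right)} = 0$ ($G{\left(L \right)} = -6 + 3 \left(\left(-1\right) \left(-2\right)\right) = -6 + 3 \cdot 2 = -6 + 6 = 0$)
$H{\left(t \right)} = - 6 t^{\frac{5}{2}}$ ($H{\left(t \right)} = t^{2} \left(-6\right) \sqrt{t} = - 6 t^{2} \sqrt{t} = - 6 t^{\frac{5}{2}}$)
$H{\left(T \right)} - h{\left(G{\left(-2 \right)} \right)} = - 6 \cdot 112^{\frac{5}{2}} - \left(178 - 0\right) = - 6 \cdot 50176 \sqrt{7} - \left(178 + 0\right) = - 301056 \sqrt{7} - 178 = -178 - 301056 \sqrt{7}$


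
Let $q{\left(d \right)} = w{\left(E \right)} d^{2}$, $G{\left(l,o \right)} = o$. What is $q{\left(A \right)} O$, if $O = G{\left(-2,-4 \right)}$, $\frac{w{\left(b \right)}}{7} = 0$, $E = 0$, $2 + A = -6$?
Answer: $0$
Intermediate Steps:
$A = -8$ ($A = -2 - 6 = -8$)
$w{\left(b \right)} = 0$ ($w{\left(b \right)} = 7 \cdot 0 = 0$)
$O = -4$
$q{\left(d \right)} = 0$ ($q{\left(d \right)} = 0 d^{2} = 0$)
$q{\left(A \right)} O = 0 \left(-4\right) = 0$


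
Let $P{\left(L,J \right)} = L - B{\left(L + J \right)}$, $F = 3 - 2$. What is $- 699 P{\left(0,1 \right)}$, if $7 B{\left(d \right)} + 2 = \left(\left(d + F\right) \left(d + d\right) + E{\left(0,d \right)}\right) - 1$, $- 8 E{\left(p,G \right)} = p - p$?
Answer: $\frac{699}{7} \approx 99.857$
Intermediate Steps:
$E{\left(p,G \right)} = 0$ ($E{\left(p,G \right)} = - \frac{p - p}{8} = \left(- \frac{1}{8}\right) 0 = 0$)
$F = 1$
$B{\left(d \right)} = - \frac{3}{7} + \frac{2 d \left(1 + d\right)}{7}$ ($B{\left(d \right)} = - \frac{2}{7} + \frac{\left(\left(d + 1\right) \left(d + d\right) + 0\right) - 1}{7} = - \frac{2}{7} + \frac{\left(\left(1 + d\right) 2 d + 0\right) - 1}{7} = - \frac{2}{7} + \frac{\left(2 d \left(1 + d\right) + 0\right) - 1}{7} = - \frac{2}{7} + \frac{2 d \left(1 + d\right) - 1}{7} = - \frac{2}{7} + \frac{-1 + 2 d \left(1 + d\right)}{7} = - \frac{2}{7} + \left(- \frac{1}{7} + \frac{2 d \left(1 + d\right)}{7}\right) = - \frac{3}{7} + \frac{2 d \left(1 + d\right)}{7}$)
$P{\left(L,J \right)} = \frac{3}{7} - \frac{2 J}{7} - \frac{2 \left(J + L\right)^{2}}{7} + \frac{5 L}{7}$ ($P{\left(L,J \right)} = L - \left(- \frac{3}{7} + \frac{2 \left(L + J\right)}{7} + \frac{2 \left(L + J\right)^{2}}{7}\right) = L - \left(- \frac{3}{7} + \frac{2 \left(J + L\right)}{7} + \frac{2 \left(J + L\right)^{2}}{7}\right) = L - \left(- \frac{3}{7} + \left(\frac{2 J}{7} + \frac{2 L}{7}\right) + \frac{2 \left(J + L\right)^{2}}{7}\right) = L - \left(- \frac{3}{7} + \frac{2 J}{7} + \frac{2 L}{7} + \frac{2 \left(J + L\right)^{2}}{7}\right) = \frac{3}{7} - \frac{2 J}{7} - \frac{2 \left(J + L\right)^{2}}{7} + \frac{5 L}{7}$)
$- 699 P{\left(0,1 \right)} = - 699 \left(\frac{3}{7} - \frac{2}{7} - \frac{2 \left(1 + 0\right)^{2}}{7} + \frac{5}{7} \cdot 0\right) = - 699 \left(\frac{3}{7} - \frac{2}{7} - \frac{2 \cdot 1^{2}}{7} + 0\right) = - 699 \left(\frac{3}{7} - \frac{2}{7} - \frac{2}{7} + 0\right) = \left(-699\right) \left(- \frac{1}{7}\right) = \frac{699}{7}$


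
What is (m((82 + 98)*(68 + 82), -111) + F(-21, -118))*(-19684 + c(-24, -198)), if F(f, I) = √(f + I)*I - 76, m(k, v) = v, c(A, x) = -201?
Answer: 3718495 + 2346430*I*√139 ≈ 3.7185e+6 + 2.7664e+7*I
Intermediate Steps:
F(f, I) = -76 + I*√(I + f) (F(f, I) = √(I + f)*I - 76 = I*√(I + f) - 76 = -76 + I*√(I + f))
(m((82 + 98)*(68 + 82), -111) + F(-21, -118))*(-19684 + c(-24, -198)) = (-111 + (-76 - 118*√(-118 - 21)))*(-19684 - 201) = (-111 + (-76 - 118*I*√139))*(-19885) = (-187 - 118*I*√139)*(-19885) = 3718495 + 2346430*I*√139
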